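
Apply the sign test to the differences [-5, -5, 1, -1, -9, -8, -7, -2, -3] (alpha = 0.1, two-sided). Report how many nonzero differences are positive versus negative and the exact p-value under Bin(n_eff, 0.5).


Step 1: Discard zero differences. Original n = 9; n_eff = number of nonzero differences = 9.
Nonzero differences (with sign): -5, -5, +1, -1, -9, -8, -7, -2, -3
Step 2: Count signs: positive = 1, negative = 8.
Step 3: Under H0: P(positive) = 0.5, so the number of positives S ~ Bin(9, 0.5).
Step 4: Two-sided exact p-value = sum of Bin(9,0.5) probabilities at or below the observed probability = 0.039062.
Step 5: alpha = 0.1. reject H0.

n_eff = 9, pos = 1, neg = 8, p = 0.039062, reject H0.


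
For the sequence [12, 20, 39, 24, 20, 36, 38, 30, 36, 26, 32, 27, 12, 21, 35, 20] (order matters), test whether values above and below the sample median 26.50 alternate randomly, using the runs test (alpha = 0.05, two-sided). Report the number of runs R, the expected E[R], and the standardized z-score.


Step 1: Compute median = 26.50; label A = above, B = below.
Labels in order: BBABBAAAABAABBAB  (n_A = 8, n_B = 8)
Step 2: Count runs R = 9.
Step 3: Under H0 (random ordering), E[R] = 2*n_A*n_B/(n_A+n_B) + 1 = 2*8*8/16 + 1 = 9.0000.
        Var[R] = 2*n_A*n_B*(2*n_A*n_B - n_A - n_B) / ((n_A+n_B)^2 * (n_A+n_B-1)) = 14336/3840 = 3.7333.
        SD[R] = 1.9322.
Step 4: R = E[R], so z = 0 with no continuity correction.
Step 5: Two-sided p-value via normal approximation = 2*(1 - Phi(|z|)) = 1.000000.
Step 6: alpha = 0.05. fail to reject H0.

R = 9, z = 0.0000, p = 1.000000, fail to reject H0.


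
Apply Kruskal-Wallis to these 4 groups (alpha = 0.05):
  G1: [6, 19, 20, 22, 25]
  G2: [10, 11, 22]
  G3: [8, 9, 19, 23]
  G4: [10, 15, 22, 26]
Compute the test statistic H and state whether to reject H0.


Step 1: Combine all N = 16 observations and assign midranks.
sorted (value, group, rank): (6,G1,1), (8,G3,2), (9,G3,3), (10,G2,4.5), (10,G4,4.5), (11,G2,6), (15,G4,7), (19,G1,8.5), (19,G3,8.5), (20,G1,10), (22,G1,12), (22,G2,12), (22,G4,12), (23,G3,14), (25,G1,15), (26,G4,16)
Step 2: Sum ranks within each group.
R_1 = 46.5 (n_1 = 5)
R_2 = 22.5 (n_2 = 3)
R_3 = 27.5 (n_3 = 4)
R_4 = 39.5 (n_4 = 4)
Step 3: H = 12/(N(N+1)) * sum(R_i^2/n_i) - 3(N+1)
     = 12/(16*17) * (46.5^2/5 + 22.5^2/3 + 27.5^2/4 + 39.5^2/4) - 3*17
     = 0.044118 * 1180.33 - 51
     = 1.073162.
Step 4: Ties present; correction factor C = 1 - 36/(16^3 - 16) = 0.991176. Corrected H = 1.073162 / 0.991176 = 1.082715.
Step 5: Under H0, H ~ chi^2(3); p-value = 0.781248.
Step 6: alpha = 0.05. fail to reject H0.

H = 1.0827, df = 3, p = 0.781248, fail to reject H0.


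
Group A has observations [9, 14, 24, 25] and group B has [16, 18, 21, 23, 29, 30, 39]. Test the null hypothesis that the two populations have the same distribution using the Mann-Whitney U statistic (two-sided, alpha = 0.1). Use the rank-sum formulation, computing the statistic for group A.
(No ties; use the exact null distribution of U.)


Step 1: Combine and sort all 11 observations; assign midranks.
sorted (value, group): (9,X), (14,X), (16,Y), (18,Y), (21,Y), (23,Y), (24,X), (25,X), (29,Y), (30,Y), (39,Y)
ranks: 9->1, 14->2, 16->3, 18->4, 21->5, 23->6, 24->7, 25->8, 29->9, 30->10, 39->11
Step 2: Rank sum for X: R1 = 1 + 2 + 7 + 8 = 18.
Step 3: U_X = R1 - n1(n1+1)/2 = 18 - 4*5/2 = 18 - 10 = 8.
       U_Y = n1*n2 - U_X = 28 - 8 = 20.
Step 4: No ties, so the exact null distribution of U (based on enumerating the C(11,4) = 330 equally likely rank assignments) gives the two-sided p-value.
Step 5: p-value = 0.315152; compare to alpha = 0.1. fail to reject H0.

U_X = 8, p = 0.315152, fail to reject H0 at alpha = 0.1.


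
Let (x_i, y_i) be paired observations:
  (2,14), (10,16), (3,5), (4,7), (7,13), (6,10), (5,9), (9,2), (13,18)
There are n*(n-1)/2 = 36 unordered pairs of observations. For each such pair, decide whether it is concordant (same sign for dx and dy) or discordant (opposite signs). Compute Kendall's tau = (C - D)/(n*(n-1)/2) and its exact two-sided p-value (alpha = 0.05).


Step 1: Enumerate the 36 unordered pairs (i,j) with i<j and classify each by sign(x_j-x_i) * sign(y_j-y_i).
  (1,2):dx=+8,dy=+2->C; (1,3):dx=+1,dy=-9->D; (1,4):dx=+2,dy=-7->D; (1,5):dx=+5,dy=-1->D
  (1,6):dx=+4,dy=-4->D; (1,7):dx=+3,dy=-5->D; (1,8):dx=+7,dy=-12->D; (1,9):dx=+11,dy=+4->C
  (2,3):dx=-7,dy=-11->C; (2,4):dx=-6,dy=-9->C; (2,5):dx=-3,dy=-3->C; (2,6):dx=-4,dy=-6->C
  (2,7):dx=-5,dy=-7->C; (2,8):dx=-1,dy=-14->C; (2,9):dx=+3,dy=+2->C; (3,4):dx=+1,dy=+2->C
  (3,5):dx=+4,dy=+8->C; (3,6):dx=+3,dy=+5->C; (3,7):dx=+2,dy=+4->C; (3,8):dx=+6,dy=-3->D
  (3,9):dx=+10,dy=+13->C; (4,5):dx=+3,dy=+6->C; (4,6):dx=+2,dy=+3->C; (4,7):dx=+1,dy=+2->C
  (4,8):dx=+5,dy=-5->D; (4,9):dx=+9,dy=+11->C; (5,6):dx=-1,dy=-3->C; (5,7):dx=-2,dy=-4->C
  (5,8):dx=+2,dy=-11->D; (5,9):dx=+6,dy=+5->C; (6,7):dx=-1,dy=-1->C; (6,8):dx=+3,dy=-8->D
  (6,9):dx=+7,dy=+8->C; (7,8):dx=+4,dy=-7->D; (7,9):dx=+8,dy=+9->C; (8,9):dx=+4,dy=+16->C
Step 2: C = 25, D = 11, total pairs = 36.
Step 3: tau = (C - D)/(n(n-1)/2) = (25 - 11)/36 = 0.388889.
Step 4: Exact two-sided p-value (enumerate n! = 362880 permutations of y under H0): p = 0.180181.
Step 5: alpha = 0.05. fail to reject H0.

tau_b = 0.3889 (C=25, D=11), p = 0.180181, fail to reject H0.


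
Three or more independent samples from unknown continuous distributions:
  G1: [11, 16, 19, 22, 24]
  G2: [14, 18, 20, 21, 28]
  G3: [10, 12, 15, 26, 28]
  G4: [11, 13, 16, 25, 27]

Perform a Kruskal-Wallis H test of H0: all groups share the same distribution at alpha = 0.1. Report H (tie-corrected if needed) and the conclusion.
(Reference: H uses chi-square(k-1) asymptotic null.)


Step 1: Combine all N = 20 observations and assign midranks.
sorted (value, group, rank): (10,G3,1), (11,G1,2.5), (11,G4,2.5), (12,G3,4), (13,G4,5), (14,G2,6), (15,G3,7), (16,G1,8.5), (16,G4,8.5), (18,G2,10), (19,G1,11), (20,G2,12), (21,G2,13), (22,G1,14), (24,G1,15), (25,G4,16), (26,G3,17), (27,G4,18), (28,G2,19.5), (28,G3,19.5)
Step 2: Sum ranks within each group.
R_1 = 51 (n_1 = 5)
R_2 = 60.5 (n_2 = 5)
R_3 = 48.5 (n_3 = 5)
R_4 = 50 (n_4 = 5)
Step 3: H = 12/(N(N+1)) * sum(R_i^2/n_i) - 3(N+1)
     = 12/(20*21) * (51^2/5 + 60.5^2/5 + 48.5^2/5 + 50^2/5) - 3*21
     = 0.028571 * 2222.7 - 63
     = 0.505714.
Step 4: Ties present; correction factor C = 1 - 18/(20^3 - 20) = 0.997744. Corrected H = 0.505714 / 0.997744 = 0.506858.
Step 5: Under H0, H ~ chi^2(3); p-value = 0.917382.
Step 6: alpha = 0.1. fail to reject H0.

H = 0.5069, df = 3, p = 0.917382, fail to reject H0.


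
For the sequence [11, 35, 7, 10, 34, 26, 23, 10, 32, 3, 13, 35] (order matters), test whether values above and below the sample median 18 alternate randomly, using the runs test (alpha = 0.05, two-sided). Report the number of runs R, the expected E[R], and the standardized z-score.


Step 1: Compute median = 18; label A = above, B = below.
Labels in order: BABBAAABABBA  (n_A = 6, n_B = 6)
Step 2: Count runs R = 8.
Step 3: Under H0 (random ordering), E[R] = 2*n_A*n_B/(n_A+n_B) + 1 = 2*6*6/12 + 1 = 7.0000.
        Var[R] = 2*n_A*n_B*(2*n_A*n_B - n_A - n_B) / ((n_A+n_B)^2 * (n_A+n_B-1)) = 4320/1584 = 2.7273.
        SD[R] = 1.6514.
Step 4: Continuity-corrected z = (R - 0.5 - E[R]) / SD[R] = (8 - 0.5 - 7.0000) / 1.6514 = 0.3028.
Step 5: Two-sided p-value via normal approximation = 2*(1 - Phi(|z|)) = 0.762069.
Step 6: alpha = 0.05. fail to reject H0.

R = 8, z = 0.3028, p = 0.762069, fail to reject H0.


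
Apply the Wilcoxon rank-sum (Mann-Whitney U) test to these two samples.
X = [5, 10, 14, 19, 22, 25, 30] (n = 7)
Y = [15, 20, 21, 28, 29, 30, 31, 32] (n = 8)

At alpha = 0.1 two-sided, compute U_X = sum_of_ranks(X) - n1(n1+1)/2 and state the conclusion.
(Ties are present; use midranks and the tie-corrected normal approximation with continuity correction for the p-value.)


Step 1: Combine and sort all 15 observations; assign midranks.
sorted (value, group): (5,X), (10,X), (14,X), (15,Y), (19,X), (20,Y), (21,Y), (22,X), (25,X), (28,Y), (29,Y), (30,X), (30,Y), (31,Y), (32,Y)
ranks: 5->1, 10->2, 14->3, 15->4, 19->5, 20->6, 21->7, 22->8, 25->9, 28->10, 29->11, 30->12.5, 30->12.5, 31->14, 32->15
Step 2: Rank sum for X: R1 = 1 + 2 + 3 + 5 + 8 + 9 + 12.5 = 40.5.
Step 3: U_X = R1 - n1(n1+1)/2 = 40.5 - 7*8/2 = 40.5 - 28 = 12.5.
       U_Y = n1*n2 - U_X = 56 - 12.5 = 43.5.
Step 4: Ties are present, so use the tie-corrected normal approximation (with continuity correction) for the p-value.
Step 5: p-value = 0.082305; compare to alpha = 0.1. reject H0.

U_X = 12.5, p = 0.082305, reject H0 at alpha = 0.1.


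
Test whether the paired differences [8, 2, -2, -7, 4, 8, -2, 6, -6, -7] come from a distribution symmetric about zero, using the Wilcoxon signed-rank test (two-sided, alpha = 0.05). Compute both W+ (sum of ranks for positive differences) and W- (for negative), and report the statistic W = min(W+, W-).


Step 1: Drop any zero differences (none here) and take |d_i|.
|d| = [8, 2, 2, 7, 4, 8, 2, 6, 6, 7]
Step 2: Midrank |d_i| (ties get averaged ranks).
ranks: |8|->9.5, |2|->2, |2|->2, |7|->7.5, |4|->4, |8|->9.5, |2|->2, |6|->5.5, |6|->5.5, |7|->7.5
Step 3: Attach original signs; sum ranks with positive sign and with negative sign.
W+ = 9.5 + 2 + 4 + 9.5 + 5.5 = 30.5
W- = 2 + 7.5 + 2 + 5.5 + 7.5 = 24.5
(Check: W+ + W- = 55 should equal n(n+1)/2 = 55.)
Step 4: Test statistic W = min(W+, W-) = 24.5.
Step 5: Ties in |d|, so use the tie-corrected normal approximation.
        E[W] = n(n+1)/4 = 10*11/4 = 27.5.
        Tie groups: |d|=2 (t=3), |d|=6 (t=2), |d|=7 (t=2), |d|=8 (t=2); sum(t^3 - t) = 42.
        Var[W] = n(n+1)(2n+1)/24 - sum(t^3-t)/48 = 2310/24 - 42/48 = 95.375.
        z = (W - E[W]) / sqrt(Var[W]) = (24.5 - 27.5) / 9.7660 = -0.3072.
        Two-sided p = 2*Phi(z) = 0.758700.
Step 6: alpha = 0.05. fail to reject H0.

W+ = 30.5, W- = 24.5, W = min = 24.5, p = 0.758700, fail to reject H0.


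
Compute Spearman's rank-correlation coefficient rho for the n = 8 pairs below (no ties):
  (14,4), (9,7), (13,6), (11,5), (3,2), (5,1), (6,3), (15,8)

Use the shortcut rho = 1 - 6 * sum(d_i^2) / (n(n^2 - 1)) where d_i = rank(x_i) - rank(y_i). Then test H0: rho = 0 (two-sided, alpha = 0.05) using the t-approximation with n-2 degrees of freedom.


Step 1: Rank x and y separately (midranks; no ties here).
rank(x): 14->7, 9->4, 13->6, 11->5, 3->1, 5->2, 6->3, 15->8
rank(y): 4->4, 7->7, 6->6, 5->5, 2->2, 1->1, 3->3, 8->8
Step 2: d_i = R_x(i) - R_y(i); compute d_i^2.
  (7-4)^2=9, (4-7)^2=9, (6-6)^2=0, (5-5)^2=0, (1-2)^2=1, (2-1)^2=1, (3-3)^2=0, (8-8)^2=0
sum(d^2) = 20.
Step 3: rho = 1 - 6*20 / (8*(8^2 - 1)) = 1 - 120/504 = 0.761905.
Step 4: Under H0, t = rho * sqrt((n-2)/(1-rho^2)) = 2.8814 ~ t(6).
Step 5: Two-sided p-value from the t-distribution with 6 df = 0.028005.
Step 6: alpha = 0.05. reject H0.

rho = 0.7619, p = 0.028005, reject H0 at alpha = 0.05.


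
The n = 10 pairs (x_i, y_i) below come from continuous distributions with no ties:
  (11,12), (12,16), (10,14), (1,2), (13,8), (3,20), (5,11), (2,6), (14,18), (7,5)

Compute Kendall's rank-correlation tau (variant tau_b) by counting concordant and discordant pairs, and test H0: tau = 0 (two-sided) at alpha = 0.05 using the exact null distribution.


Step 1: Enumerate the 45 unordered pairs (i,j) with i<j and classify each by sign(x_j-x_i) * sign(y_j-y_i).
  (1,2):dx=+1,dy=+4->C; (1,3):dx=-1,dy=+2->D; (1,4):dx=-10,dy=-10->C; (1,5):dx=+2,dy=-4->D
  (1,6):dx=-8,dy=+8->D; (1,7):dx=-6,dy=-1->C; (1,8):dx=-9,dy=-6->C; (1,9):dx=+3,dy=+6->C
  (1,10):dx=-4,dy=-7->C; (2,3):dx=-2,dy=-2->C; (2,4):dx=-11,dy=-14->C; (2,5):dx=+1,dy=-8->D
  (2,6):dx=-9,dy=+4->D; (2,7):dx=-7,dy=-5->C; (2,8):dx=-10,dy=-10->C; (2,9):dx=+2,dy=+2->C
  (2,10):dx=-5,dy=-11->C; (3,4):dx=-9,dy=-12->C; (3,5):dx=+3,dy=-6->D; (3,6):dx=-7,dy=+6->D
  (3,7):dx=-5,dy=-3->C; (3,8):dx=-8,dy=-8->C; (3,9):dx=+4,dy=+4->C; (3,10):dx=-3,dy=-9->C
  (4,5):dx=+12,dy=+6->C; (4,6):dx=+2,dy=+18->C; (4,7):dx=+4,dy=+9->C; (4,8):dx=+1,dy=+4->C
  (4,9):dx=+13,dy=+16->C; (4,10):dx=+6,dy=+3->C; (5,6):dx=-10,dy=+12->D; (5,7):dx=-8,dy=+3->D
  (5,8):dx=-11,dy=-2->C; (5,9):dx=+1,dy=+10->C; (5,10):dx=-6,dy=-3->C; (6,7):dx=+2,dy=-9->D
  (6,8):dx=-1,dy=-14->C; (6,9):dx=+11,dy=-2->D; (6,10):dx=+4,dy=-15->D; (7,8):dx=-3,dy=-5->C
  (7,9):dx=+9,dy=+7->C; (7,10):dx=+2,dy=-6->D; (8,9):dx=+12,dy=+12->C; (8,10):dx=+5,dy=-1->D
  (9,10):dx=-7,dy=-13->C
Step 2: C = 31, D = 14, total pairs = 45.
Step 3: tau = (C - D)/(n(n-1)/2) = (31 - 14)/45 = 0.377778.
Step 4: Exact two-sided p-value (enumerate n! = 3628800 permutations of y under H0): p = 0.155742.
Step 5: alpha = 0.05. fail to reject H0.

tau_b = 0.3778 (C=31, D=14), p = 0.155742, fail to reject H0.


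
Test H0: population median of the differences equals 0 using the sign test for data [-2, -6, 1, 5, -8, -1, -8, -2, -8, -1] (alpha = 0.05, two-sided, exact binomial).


Step 1: Discard zero differences. Original n = 10; n_eff = number of nonzero differences = 10.
Nonzero differences (with sign): -2, -6, +1, +5, -8, -1, -8, -2, -8, -1
Step 2: Count signs: positive = 2, negative = 8.
Step 3: Under H0: P(positive) = 0.5, so the number of positives S ~ Bin(10, 0.5).
Step 4: Two-sided exact p-value = sum of Bin(10,0.5) probabilities at or below the observed probability = 0.109375.
Step 5: alpha = 0.05. fail to reject H0.

n_eff = 10, pos = 2, neg = 8, p = 0.109375, fail to reject H0.


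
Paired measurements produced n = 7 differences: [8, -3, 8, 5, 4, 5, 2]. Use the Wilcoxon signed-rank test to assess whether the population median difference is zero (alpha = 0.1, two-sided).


Step 1: Drop any zero differences (none here) and take |d_i|.
|d| = [8, 3, 8, 5, 4, 5, 2]
Step 2: Midrank |d_i| (ties get averaged ranks).
ranks: |8|->6.5, |3|->2, |8|->6.5, |5|->4.5, |4|->3, |5|->4.5, |2|->1
Step 3: Attach original signs; sum ranks with positive sign and with negative sign.
W+ = 6.5 + 6.5 + 4.5 + 3 + 4.5 + 1 = 26
W- = 2 = 2
(Check: W+ + W- = 28 should equal n(n+1)/2 = 28.)
Step 4: Test statistic W = min(W+, W-) = 2.
Step 5: Ties in |d|, so use the tie-corrected normal approximation.
        E[W] = n(n+1)/4 = 7*8/4 = 14.
        Tie groups: |d|=5 (t=2), |d|=8 (t=2); sum(t^3 - t) = 12.
        Var[W] = n(n+1)(2n+1)/24 - sum(t^3-t)/48 = 840/24 - 12/48 = 34.75.
        z = (W - E[W]) / sqrt(Var[W]) = (2 - 14) / 5.8949 = -2.0357.
        Two-sided p = 2*Phi(z) = 0.041785.
Step 6: alpha = 0.1. reject H0.

W+ = 26, W- = 2, W = min = 2, p = 0.041785, reject H0.


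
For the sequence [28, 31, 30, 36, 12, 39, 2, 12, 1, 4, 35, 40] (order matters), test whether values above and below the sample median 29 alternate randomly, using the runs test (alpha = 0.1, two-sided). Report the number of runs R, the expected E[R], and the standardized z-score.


Step 1: Compute median = 29; label A = above, B = below.
Labels in order: BAAABABBBBAA  (n_A = 6, n_B = 6)
Step 2: Count runs R = 6.
Step 3: Under H0 (random ordering), E[R] = 2*n_A*n_B/(n_A+n_B) + 1 = 2*6*6/12 + 1 = 7.0000.
        Var[R] = 2*n_A*n_B*(2*n_A*n_B - n_A - n_B) / ((n_A+n_B)^2 * (n_A+n_B-1)) = 4320/1584 = 2.7273.
        SD[R] = 1.6514.
Step 4: Continuity-corrected z = (R + 0.5 - E[R]) / SD[R] = (6 + 0.5 - 7.0000) / 1.6514 = -0.3028.
Step 5: Two-sided p-value via normal approximation = 2*(1 - Phi(|z|)) = 0.762069.
Step 6: alpha = 0.1. fail to reject H0.

R = 6, z = -0.3028, p = 0.762069, fail to reject H0.


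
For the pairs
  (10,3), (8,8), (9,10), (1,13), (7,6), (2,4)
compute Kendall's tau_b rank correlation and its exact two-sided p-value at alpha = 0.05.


Step 1: Enumerate the 15 unordered pairs (i,j) with i<j and classify each by sign(x_j-x_i) * sign(y_j-y_i).
  (1,2):dx=-2,dy=+5->D; (1,3):dx=-1,dy=+7->D; (1,4):dx=-9,dy=+10->D; (1,5):dx=-3,dy=+3->D
  (1,6):dx=-8,dy=+1->D; (2,3):dx=+1,dy=+2->C; (2,4):dx=-7,dy=+5->D; (2,5):dx=-1,dy=-2->C
  (2,6):dx=-6,dy=-4->C; (3,4):dx=-8,dy=+3->D; (3,5):dx=-2,dy=-4->C; (3,6):dx=-7,dy=-6->C
  (4,5):dx=+6,dy=-7->D; (4,6):dx=+1,dy=-9->D; (5,6):dx=-5,dy=-2->C
Step 2: C = 6, D = 9, total pairs = 15.
Step 3: tau = (C - D)/(n(n-1)/2) = (6 - 9)/15 = -0.200000.
Step 4: Exact two-sided p-value (enumerate n! = 720 permutations of y under H0): p = 0.719444.
Step 5: alpha = 0.05. fail to reject H0.

tau_b = -0.2000 (C=6, D=9), p = 0.719444, fail to reject H0.


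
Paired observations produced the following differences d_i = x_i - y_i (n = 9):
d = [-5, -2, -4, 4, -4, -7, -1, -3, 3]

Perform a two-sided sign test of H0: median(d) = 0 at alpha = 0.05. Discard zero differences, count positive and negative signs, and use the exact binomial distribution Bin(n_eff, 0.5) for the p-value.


Step 1: Discard zero differences. Original n = 9; n_eff = number of nonzero differences = 9.
Nonzero differences (with sign): -5, -2, -4, +4, -4, -7, -1, -3, +3
Step 2: Count signs: positive = 2, negative = 7.
Step 3: Under H0: P(positive) = 0.5, so the number of positives S ~ Bin(9, 0.5).
Step 4: Two-sided exact p-value = sum of Bin(9,0.5) probabilities at or below the observed probability = 0.179688.
Step 5: alpha = 0.05. fail to reject H0.

n_eff = 9, pos = 2, neg = 7, p = 0.179688, fail to reject H0.


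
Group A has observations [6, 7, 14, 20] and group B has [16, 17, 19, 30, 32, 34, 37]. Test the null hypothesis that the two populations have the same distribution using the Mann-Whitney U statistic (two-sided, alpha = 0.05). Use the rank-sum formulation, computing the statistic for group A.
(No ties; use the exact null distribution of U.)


Step 1: Combine and sort all 11 observations; assign midranks.
sorted (value, group): (6,X), (7,X), (14,X), (16,Y), (17,Y), (19,Y), (20,X), (30,Y), (32,Y), (34,Y), (37,Y)
ranks: 6->1, 7->2, 14->3, 16->4, 17->5, 19->6, 20->7, 30->8, 32->9, 34->10, 37->11
Step 2: Rank sum for X: R1 = 1 + 2 + 3 + 7 = 13.
Step 3: U_X = R1 - n1(n1+1)/2 = 13 - 4*5/2 = 13 - 10 = 3.
       U_Y = n1*n2 - U_X = 28 - 3 = 25.
Step 4: No ties, so the exact null distribution of U (based on enumerating the C(11,4) = 330 equally likely rank assignments) gives the two-sided p-value.
Step 5: p-value = 0.042424; compare to alpha = 0.05. reject H0.

U_X = 3, p = 0.042424, reject H0 at alpha = 0.05.


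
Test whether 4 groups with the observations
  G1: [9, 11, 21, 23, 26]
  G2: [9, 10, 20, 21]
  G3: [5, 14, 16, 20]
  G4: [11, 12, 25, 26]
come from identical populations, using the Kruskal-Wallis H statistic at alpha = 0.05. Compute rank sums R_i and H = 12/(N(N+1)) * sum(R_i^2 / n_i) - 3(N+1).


Step 1: Combine all N = 17 observations and assign midranks.
sorted (value, group, rank): (5,G3,1), (9,G1,2.5), (9,G2,2.5), (10,G2,4), (11,G1,5.5), (11,G4,5.5), (12,G4,7), (14,G3,8), (16,G3,9), (20,G2,10.5), (20,G3,10.5), (21,G1,12.5), (21,G2,12.5), (23,G1,14), (25,G4,15), (26,G1,16.5), (26,G4,16.5)
Step 2: Sum ranks within each group.
R_1 = 51 (n_1 = 5)
R_2 = 29.5 (n_2 = 4)
R_3 = 28.5 (n_3 = 4)
R_4 = 44 (n_4 = 4)
Step 3: H = 12/(N(N+1)) * sum(R_i^2/n_i) - 3(N+1)
     = 12/(17*18) * (51^2/5 + 29.5^2/4 + 28.5^2/4 + 44^2/4) - 3*18
     = 0.039216 * 1424.83 - 54
     = 1.875490.
Step 4: Ties present; correction factor C = 1 - 30/(17^3 - 17) = 0.993873. Corrected H = 1.875490 / 0.993873 = 1.887053.
Step 5: Under H0, H ~ chi^2(3); p-value = 0.596177.
Step 6: alpha = 0.05. fail to reject H0.

H = 1.8871, df = 3, p = 0.596177, fail to reject H0.


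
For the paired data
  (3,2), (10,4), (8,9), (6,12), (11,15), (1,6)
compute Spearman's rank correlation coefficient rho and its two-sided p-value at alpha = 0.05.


Step 1: Rank x and y separately (midranks; no ties here).
rank(x): 3->2, 10->5, 8->4, 6->3, 11->6, 1->1
rank(y): 2->1, 4->2, 9->4, 12->5, 15->6, 6->3
Step 2: d_i = R_x(i) - R_y(i); compute d_i^2.
  (2-1)^2=1, (5-2)^2=9, (4-4)^2=0, (3-5)^2=4, (6-6)^2=0, (1-3)^2=4
sum(d^2) = 18.
Step 3: rho = 1 - 6*18 / (6*(6^2 - 1)) = 1 - 108/210 = 0.485714.
Step 4: Under H0, t = rho * sqrt((n-2)/(1-rho^2)) = 1.1113 ~ t(4).
Step 5: Two-sided p-value from the t-distribution with 4 df = 0.328723.
Step 6: alpha = 0.05. fail to reject H0.

rho = 0.4857, p = 0.328723, fail to reject H0 at alpha = 0.05.


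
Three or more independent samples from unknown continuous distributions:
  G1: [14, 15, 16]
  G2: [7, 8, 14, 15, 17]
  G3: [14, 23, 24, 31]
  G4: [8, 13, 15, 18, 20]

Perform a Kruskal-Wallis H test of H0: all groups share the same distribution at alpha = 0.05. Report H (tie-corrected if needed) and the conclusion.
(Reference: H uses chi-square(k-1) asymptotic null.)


Step 1: Combine all N = 17 observations and assign midranks.
sorted (value, group, rank): (7,G2,1), (8,G2,2.5), (8,G4,2.5), (13,G4,4), (14,G1,6), (14,G2,6), (14,G3,6), (15,G1,9), (15,G2,9), (15,G4,9), (16,G1,11), (17,G2,12), (18,G4,13), (20,G4,14), (23,G3,15), (24,G3,16), (31,G3,17)
Step 2: Sum ranks within each group.
R_1 = 26 (n_1 = 3)
R_2 = 30.5 (n_2 = 5)
R_3 = 54 (n_3 = 4)
R_4 = 42.5 (n_4 = 5)
Step 3: H = 12/(N(N+1)) * sum(R_i^2/n_i) - 3(N+1)
     = 12/(17*18) * (26^2/3 + 30.5^2/5 + 54^2/4 + 42.5^2/5) - 3*18
     = 0.039216 * 1501.63 - 54
     = 4.887582.
Step 4: Ties present; correction factor C = 1 - 54/(17^3 - 17) = 0.988971. Corrected H = 4.887582 / 0.988971 = 4.942090.
Step 5: Under H0, H ~ chi^2(3); p-value = 0.176087.
Step 6: alpha = 0.05. fail to reject H0.

H = 4.9421, df = 3, p = 0.176087, fail to reject H0.


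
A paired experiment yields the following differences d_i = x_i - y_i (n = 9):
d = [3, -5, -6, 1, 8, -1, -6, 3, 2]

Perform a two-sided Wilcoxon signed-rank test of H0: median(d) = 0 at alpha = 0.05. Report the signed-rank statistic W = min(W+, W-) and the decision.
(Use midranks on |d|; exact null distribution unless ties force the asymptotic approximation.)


Step 1: Drop any zero differences (none here) and take |d_i|.
|d| = [3, 5, 6, 1, 8, 1, 6, 3, 2]
Step 2: Midrank |d_i| (ties get averaged ranks).
ranks: |3|->4.5, |5|->6, |6|->7.5, |1|->1.5, |8|->9, |1|->1.5, |6|->7.5, |3|->4.5, |2|->3
Step 3: Attach original signs; sum ranks with positive sign and with negative sign.
W+ = 4.5 + 1.5 + 9 + 4.5 + 3 = 22.5
W- = 6 + 7.5 + 1.5 + 7.5 = 22.5
(Check: W+ + W- = 45 should equal n(n+1)/2 = 45.)
Step 4: Test statistic W = min(W+, W-) = 22.5.
Step 5: Ties in |d|, so use the tie-corrected normal approximation.
        E[W] = n(n+1)/4 = 9*10/4 = 22.5.
        Tie groups: |d|=1 (t=2), |d|=3 (t=2), |d|=6 (t=2); sum(t^3 - t) = 18.
        Var[W] = n(n+1)(2n+1)/24 - sum(t^3-t)/48 = 1710/24 - 18/48 = 70.875.
        z = (W - E[W]) / sqrt(Var[W]) = (22.5 - 22.5) / 8.4187 = 0.0000.
        Two-sided p = 2*Phi(z) = 1.000000.
Step 6: alpha = 0.05. fail to reject H0.

W+ = 22.5, W- = 22.5, W = min = 22.5, p = 1.000000, fail to reject H0.


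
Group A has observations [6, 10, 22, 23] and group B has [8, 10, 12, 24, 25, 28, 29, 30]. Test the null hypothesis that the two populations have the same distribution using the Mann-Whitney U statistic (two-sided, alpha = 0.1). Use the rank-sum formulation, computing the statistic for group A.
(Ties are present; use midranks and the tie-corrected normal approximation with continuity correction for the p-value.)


Step 1: Combine and sort all 12 observations; assign midranks.
sorted (value, group): (6,X), (8,Y), (10,X), (10,Y), (12,Y), (22,X), (23,X), (24,Y), (25,Y), (28,Y), (29,Y), (30,Y)
ranks: 6->1, 8->2, 10->3.5, 10->3.5, 12->5, 22->6, 23->7, 24->8, 25->9, 28->10, 29->11, 30->12
Step 2: Rank sum for X: R1 = 1 + 3.5 + 6 + 7 = 17.5.
Step 3: U_X = R1 - n1(n1+1)/2 = 17.5 - 4*5/2 = 17.5 - 10 = 7.5.
       U_Y = n1*n2 - U_X = 32 - 7.5 = 24.5.
Step 4: Ties are present, so use the tie-corrected normal approximation (with continuity correction) for the p-value.
Step 5: p-value = 0.173478; compare to alpha = 0.1. fail to reject H0.

U_X = 7.5, p = 0.173478, fail to reject H0 at alpha = 0.1.


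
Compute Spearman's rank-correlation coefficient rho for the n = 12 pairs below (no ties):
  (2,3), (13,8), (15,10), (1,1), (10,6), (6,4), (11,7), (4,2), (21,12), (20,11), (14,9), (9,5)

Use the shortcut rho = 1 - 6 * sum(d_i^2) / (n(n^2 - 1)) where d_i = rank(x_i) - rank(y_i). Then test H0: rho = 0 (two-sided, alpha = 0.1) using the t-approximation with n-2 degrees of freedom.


Step 1: Rank x and y separately (midranks; no ties here).
rank(x): 2->2, 13->8, 15->10, 1->1, 10->6, 6->4, 11->7, 4->3, 21->12, 20->11, 14->9, 9->5
rank(y): 3->3, 8->8, 10->10, 1->1, 6->6, 4->4, 7->7, 2->2, 12->12, 11->11, 9->9, 5->5
Step 2: d_i = R_x(i) - R_y(i); compute d_i^2.
  (2-3)^2=1, (8-8)^2=0, (10-10)^2=0, (1-1)^2=0, (6-6)^2=0, (4-4)^2=0, (7-7)^2=0, (3-2)^2=1, (12-12)^2=0, (11-11)^2=0, (9-9)^2=0, (5-5)^2=0
sum(d^2) = 2.
Step 3: rho = 1 - 6*2 / (12*(12^2 - 1)) = 1 - 12/1716 = 0.993007.
Step 4: Under H0, t = rho * sqrt((n-2)/(1-rho^2)) = 26.5990 ~ t(10).
Step 5: Two-sided p-value from the t-distribution with 10 df = 0.000000.
Step 6: alpha = 0.1. reject H0.

rho = 0.9930, p = 0.000000, reject H0 at alpha = 0.1.


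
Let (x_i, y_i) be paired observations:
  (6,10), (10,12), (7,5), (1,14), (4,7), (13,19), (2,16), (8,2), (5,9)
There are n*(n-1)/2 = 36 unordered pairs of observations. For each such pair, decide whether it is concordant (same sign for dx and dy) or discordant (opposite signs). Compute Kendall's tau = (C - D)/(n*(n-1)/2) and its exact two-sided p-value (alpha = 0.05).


Step 1: Enumerate the 36 unordered pairs (i,j) with i<j and classify each by sign(x_j-x_i) * sign(y_j-y_i).
  (1,2):dx=+4,dy=+2->C; (1,3):dx=+1,dy=-5->D; (1,4):dx=-5,dy=+4->D; (1,5):dx=-2,dy=-3->C
  (1,6):dx=+7,dy=+9->C; (1,7):dx=-4,dy=+6->D; (1,8):dx=+2,dy=-8->D; (1,9):dx=-1,dy=-1->C
  (2,3):dx=-3,dy=-7->C; (2,4):dx=-9,dy=+2->D; (2,5):dx=-6,dy=-5->C; (2,6):dx=+3,dy=+7->C
  (2,7):dx=-8,dy=+4->D; (2,8):dx=-2,dy=-10->C; (2,9):dx=-5,dy=-3->C; (3,4):dx=-6,dy=+9->D
  (3,5):dx=-3,dy=+2->D; (3,6):dx=+6,dy=+14->C; (3,7):dx=-5,dy=+11->D; (3,8):dx=+1,dy=-3->D
  (3,9):dx=-2,dy=+4->D; (4,5):dx=+3,dy=-7->D; (4,6):dx=+12,dy=+5->C; (4,7):dx=+1,dy=+2->C
  (4,8):dx=+7,dy=-12->D; (4,9):dx=+4,dy=-5->D; (5,6):dx=+9,dy=+12->C; (5,7):dx=-2,dy=+9->D
  (5,8):dx=+4,dy=-5->D; (5,9):dx=+1,dy=+2->C; (6,7):dx=-11,dy=-3->C; (6,8):dx=-5,dy=-17->C
  (6,9):dx=-8,dy=-10->C; (7,8):dx=+6,dy=-14->D; (7,9):dx=+3,dy=-7->D; (8,9):dx=-3,dy=+7->D
Step 2: C = 17, D = 19, total pairs = 36.
Step 3: tau = (C - D)/(n(n-1)/2) = (17 - 19)/36 = -0.055556.
Step 4: Exact two-sided p-value (enumerate n! = 362880 permutations of y under H0): p = 0.919455.
Step 5: alpha = 0.05. fail to reject H0.

tau_b = -0.0556 (C=17, D=19), p = 0.919455, fail to reject H0.


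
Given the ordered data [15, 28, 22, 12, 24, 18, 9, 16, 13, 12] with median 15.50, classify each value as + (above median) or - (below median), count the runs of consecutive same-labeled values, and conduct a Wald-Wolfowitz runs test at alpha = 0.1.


Step 1: Compute median = 15.50; label A = above, B = below.
Labels in order: BAABAABABB  (n_A = 5, n_B = 5)
Step 2: Count runs R = 7.
Step 3: Under H0 (random ordering), E[R] = 2*n_A*n_B/(n_A+n_B) + 1 = 2*5*5/10 + 1 = 6.0000.
        Var[R] = 2*n_A*n_B*(2*n_A*n_B - n_A - n_B) / ((n_A+n_B)^2 * (n_A+n_B-1)) = 2000/900 = 2.2222.
        SD[R] = 1.4907.
Step 4: Continuity-corrected z = (R - 0.5 - E[R]) / SD[R] = (7 - 0.5 - 6.0000) / 1.4907 = 0.3354.
Step 5: Two-sided p-value via normal approximation = 2*(1 - Phi(|z|)) = 0.737316.
Step 6: alpha = 0.1. fail to reject H0.

R = 7, z = 0.3354, p = 0.737316, fail to reject H0.


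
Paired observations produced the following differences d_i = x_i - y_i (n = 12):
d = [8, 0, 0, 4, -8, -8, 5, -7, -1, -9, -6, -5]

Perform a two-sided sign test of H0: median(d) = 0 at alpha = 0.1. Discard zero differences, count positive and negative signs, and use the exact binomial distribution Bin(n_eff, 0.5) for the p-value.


Step 1: Discard zero differences. Original n = 12; n_eff = number of nonzero differences = 10.
Nonzero differences (with sign): +8, +4, -8, -8, +5, -7, -1, -9, -6, -5
Step 2: Count signs: positive = 3, negative = 7.
Step 3: Under H0: P(positive) = 0.5, so the number of positives S ~ Bin(10, 0.5).
Step 4: Two-sided exact p-value = sum of Bin(10,0.5) probabilities at or below the observed probability = 0.343750.
Step 5: alpha = 0.1. fail to reject H0.

n_eff = 10, pos = 3, neg = 7, p = 0.343750, fail to reject H0.


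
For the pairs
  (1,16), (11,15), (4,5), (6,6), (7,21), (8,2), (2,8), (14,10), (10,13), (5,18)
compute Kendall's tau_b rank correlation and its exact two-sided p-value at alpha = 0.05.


Step 1: Enumerate the 45 unordered pairs (i,j) with i<j and classify each by sign(x_j-x_i) * sign(y_j-y_i).
  (1,2):dx=+10,dy=-1->D; (1,3):dx=+3,dy=-11->D; (1,4):dx=+5,dy=-10->D; (1,5):dx=+6,dy=+5->C
  (1,6):dx=+7,dy=-14->D; (1,7):dx=+1,dy=-8->D; (1,8):dx=+13,dy=-6->D; (1,9):dx=+9,dy=-3->D
  (1,10):dx=+4,dy=+2->C; (2,3):dx=-7,dy=-10->C; (2,4):dx=-5,dy=-9->C; (2,5):dx=-4,dy=+6->D
  (2,6):dx=-3,dy=-13->C; (2,7):dx=-9,dy=-7->C; (2,8):dx=+3,dy=-5->D; (2,9):dx=-1,dy=-2->C
  (2,10):dx=-6,dy=+3->D; (3,4):dx=+2,dy=+1->C; (3,5):dx=+3,dy=+16->C; (3,6):dx=+4,dy=-3->D
  (3,7):dx=-2,dy=+3->D; (3,8):dx=+10,dy=+5->C; (3,9):dx=+6,dy=+8->C; (3,10):dx=+1,dy=+13->C
  (4,5):dx=+1,dy=+15->C; (4,6):dx=+2,dy=-4->D; (4,7):dx=-4,dy=+2->D; (4,8):dx=+8,dy=+4->C
  (4,9):dx=+4,dy=+7->C; (4,10):dx=-1,dy=+12->D; (5,6):dx=+1,dy=-19->D; (5,7):dx=-5,dy=-13->C
  (5,8):dx=+7,dy=-11->D; (5,9):dx=+3,dy=-8->D; (5,10):dx=-2,dy=-3->C; (6,7):dx=-6,dy=+6->D
  (6,8):dx=+6,dy=+8->C; (6,9):dx=+2,dy=+11->C; (6,10):dx=-3,dy=+16->D; (7,8):dx=+12,dy=+2->C
  (7,9):dx=+8,dy=+5->C; (7,10):dx=+3,dy=+10->C; (8,9):dx=-4,dy=+3->D; (8,10):dx=-9,dy=+8->D
  (9,10):dx=-5,dy=+5->D
Step 2: C = 22, D = 23, total pairs = 45.
Step 3: tau = (C - D)/(n(n-1)/2) = (22 - 23)/45 = -0.022222.
Step 4: Exact two-sided p-value (enumerate n! = 3628800 permutations of y under H0): p = 1.000000.
Step 5: alpha = 0.05. fail to reject H0.

tau_b = -0.0222 (C=22, D=23), p = 1.000000, fail to reject H0.


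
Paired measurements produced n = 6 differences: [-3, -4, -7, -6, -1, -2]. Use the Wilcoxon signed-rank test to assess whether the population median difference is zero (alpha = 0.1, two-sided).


Step 1: Drop any zero differences (none here) and take |d_i|.
|d| = [3, 4, 7, 6, 1, 2]
Step 2: Midrank |d_i| (ties get averaged ranks).
ranks: |3|->3, |4|->4, |7|->6, |6|->5, |1|->1, |2|->2
Step 3: Attach original signs; sum ranks with positive sign and with negative sign.
W+ = 0 = 0
W- = 3 + 4 + 6 + 5 + 1 + 2 = 21
(Check: W+ + W- = 21 should equal n(n+1)/2 = 21.)
Step 4: Test statistic W = min(W+, W-) = 0.
Step 5: No ties, so the exact null distribution over the 2^6 = 64 sign assignments gives the two-sided p-value = 0.031250.
Step 6: alpha = 0.1. reject H0.

W+ = 0, W- = 21, W = min = 0, p = 0.031250, reject H0.


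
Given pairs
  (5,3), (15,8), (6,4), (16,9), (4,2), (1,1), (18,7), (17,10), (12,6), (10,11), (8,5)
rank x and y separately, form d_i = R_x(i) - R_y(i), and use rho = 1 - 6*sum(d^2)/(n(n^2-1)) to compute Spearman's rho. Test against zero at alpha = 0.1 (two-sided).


Step 1: Rank x and y separately (midranks; no ties here).
rank(x): 5->3, 15->8, 6->4, 16->9, 4->2, 1->1, 18->11, 17->10, 12->7, 10->6, 8->5
rank(y): 3->3, 8->8, 4->4, 9->9, 2->2, 1->1, 7->7, 10->10, 6->6, 11->11, 5->5
Step 2: d_i = R_x(i) - R_y(i); compute d_i^2.
  (3-3)^2=0, (8-8)^2=0, (4-4)^2=0, (9-9)^2=0, (2-2)^2=0, (1-1)^2=0, (11-7)^2=16, (10-10)^2=0, (7-6)^2=1, (6-11)^2=25, (5-5)^2=0
sum(d^2) = 42.
Step 3: rho = 1 - 6*42 / (11*(11^2 - 1)) = 1 - 252/1320 = 0.809091.
Step 4: Under H0, t = rho * sqrt((n-2)/(1-rho^2)) = 4.1302 ~ t(9).
Step 5: Two-sided p-value from the t-distribution with 9 df = 0.002559.
Step 6: alpha = 0.1. reject H0.

rho = 0.8091, p = 0.002559, reject H0 at alpha = 0.1.


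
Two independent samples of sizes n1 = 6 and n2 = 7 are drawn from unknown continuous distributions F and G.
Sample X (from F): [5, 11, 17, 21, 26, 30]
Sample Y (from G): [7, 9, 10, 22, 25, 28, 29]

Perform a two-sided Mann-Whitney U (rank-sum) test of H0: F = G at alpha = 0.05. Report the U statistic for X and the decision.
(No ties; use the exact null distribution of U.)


Step 1: Combine and sort all 13 observations; assign midranks.
sorted (value, group): (5,X), (7,Y), (9,Y), (10,Y), (11,X), (17,X), (21,X), (22,Y), (25,Y), (26,X), (28,Y), (29,Y), (30,X)
ranks: 5->1, 7->2, 9->3, 10->4, 11->5, 17->6, 21->7, 22->8, 25->9, 26->10, 28->11, 29->12, 30->13
Step 2: Rank sum for X: R1 = 1 + 5 + 6 + 7 + 10 + 13 = 42.
Step 3: U_X = R1 - n1(n1+1)/2 = 42 - 6*7/2 = 42 - 21 = 21.
       U_Y = n1*n2 - U_X = 42 - 21 = 21.
Step 4: No ties, so the exact null distribution of U (based on enumerating the C(13,6) = 1716 equally likely rank assignments) gives the two-sided p-value.
Step 5: p-value = 1.000000; compare to alpha = 0.05. fail to reject H0.

U_X = 21, p = 1.000000, fail to reject H0 at alpha = 0.05.


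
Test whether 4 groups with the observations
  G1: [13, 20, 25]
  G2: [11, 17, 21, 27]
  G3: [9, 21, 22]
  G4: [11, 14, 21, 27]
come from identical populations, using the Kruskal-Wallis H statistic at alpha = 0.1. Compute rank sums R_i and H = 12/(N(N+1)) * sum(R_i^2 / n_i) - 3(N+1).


Step 1: Combine all N = 14 observations and assign midranks.
sorted (value, group, rank): (9,G3,1), (11,G2,2.5), (11,G4,2.5), (13,G1,4), (14,G4,5), (17,G2,6), (20,G1,7), (21,G2,9), (21,G3,9), (21,G4,9), (22,G3,11), (25,G1,12), (27,G2,13.5), (27,G4,13.5)
Step 2: Sum ranks within each group.
R_1 = 23 (n_1 = 3)
R_2 = 31 (n_2 = 4)
R_3 = 21 (n_3 = 3)
R_4 = 30 (n_4 = 4)
Step 3: H = 12/(N(N+1)) * sum(R_i^2/n_i) - 3(N+1)
     = 12/(14*15) * (23^2/3 + 31^2/4 + 21^2/3 + 30^2/4) - 3*15
     = 0.057143 * 788.583 - 45
     = 0.061905.
Step 4: Ties present; correction factor C = 1 - 36/(14^3 - 14) = 0.986813. Corrected H = 0.061905 / 0.986813 = 0.062732.
Step 5: Under H0, H ~ chi^2(3); p-value = 0.995899.
Step 6: alpha = 0.1. fail to reject H0.

H = 0.0627, df = 3, p = 0.995899, fail to reject H0.


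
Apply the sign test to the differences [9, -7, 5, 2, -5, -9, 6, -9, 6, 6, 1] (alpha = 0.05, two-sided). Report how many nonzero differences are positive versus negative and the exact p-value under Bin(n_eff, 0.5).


Step 1: Discard zero differences. Original n = 11; n_eff = number of nonzero differences = 11.
Nonzero differences (with sign): +9, -7, +5, +2, -5, -9, +6, -9, +6, +6, +1
Step 2: Count signs: positive = 7, negative = 4.
Step 3: Under H0: P(positive) = 0.5, so the number of positives S ~ Bin(11, 0.5).
Step 4: Two-sided exact p-value = sum of Bin(11,0.5) probabilities at or below the observed probability = 0.548828.
Step 5: alpha = 0.05. fail to reject H0.

n_eff = 11, pos = 7, neg = 4, p = 0.548828, fail to reject H0.


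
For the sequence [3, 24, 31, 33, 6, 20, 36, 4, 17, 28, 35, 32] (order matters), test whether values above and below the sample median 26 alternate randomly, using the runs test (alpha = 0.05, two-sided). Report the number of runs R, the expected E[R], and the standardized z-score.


Step 1: Compute median = 26; label A = above, B = below.
Labels in order: BBAABBABBAAA  (n_A = 6, n_B = 6)
Step 2: Count runs R = 6.
Step 3: Under H0 (random ordering), E[R] = 2*n_A*n_B/(n_A+n_B) + 1 = 2*6*6/12 + 1 = 7.0000.
        Var[R] = 2*n_A*n_B*(2*n_A*n_B - n_A - n_B) / ((n_A+n_B)^2 * (n_A+n_B-1)) = 4320/1584 = 2.7273.
        SD[R] = 1.6514.
Step 4: Continuity-corrected z = (R + 0.5 - E[R]) / SD[R] = (6 + 0.5 - 7.0000) / 1.6514 = -0.3028.
Step 5: Two-sided p-value via normal approximation = 2*(1 - Phi(|z|)) = 0.762069.
Step 6: alpha = 0.05. fail to reject H0.

R = 6, z = -0.3028, p = 0.762069, fail to reject H0.


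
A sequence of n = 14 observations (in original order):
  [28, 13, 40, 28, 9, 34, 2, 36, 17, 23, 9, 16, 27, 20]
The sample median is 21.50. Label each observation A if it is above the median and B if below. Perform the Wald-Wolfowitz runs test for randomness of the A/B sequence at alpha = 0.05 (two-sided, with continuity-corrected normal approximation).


Step 1: Compute median = 21.50; label A = above, B = below.
Labels in order: ABAABABABABBAB  (n_A = 7, n_B = 7)
Step 2: Count runs R = 12.
Step 3: Under H0 (random ordering), E[R] = 2*n_A*n_B/(n_A+n_B) + 1 = 2*7*7/14 + 1 = 8.0000.
        Var[R] = 2*n_A*n_B*(2*n_A*n_B - n_A - n_B) / ((n_A+n_B)^2 * (n_A+n_B-1)) = 8232/2548 = 3.2308.
        SD[R] = 1.7974.
Step 4: Continuity-corrected z = (R - 0.5 - E[R]) / SD[R] = (12 - 0.5 - 8.0000) / 1.7974 = 1.9472.
Step 5: Two-sided p-value via normal approximation = 2*(1 - Phi(|z|)) = 0.051508.
Step 6: alpha = 0.05. fail to reject H0.

R = 12, z = 1.9472, p = 0.051508, fail to reject H0.


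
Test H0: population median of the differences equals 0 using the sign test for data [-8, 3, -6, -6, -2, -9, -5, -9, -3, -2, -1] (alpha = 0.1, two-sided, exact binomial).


Step 1: Discard zero differences. Original n = 11; n_eff = number of nonzero differences = 11.
Nonzero differences (with sign): -8, +3, -6, -6, -2, -9, -5, -9, -3, -2, -1
Step 2: Count signs: positive = 1, negative = 10.
Step 3: Under H0: P(positive) = 0.5, so the number of positives S ~ Bin(11, 0.5).
Step 4: Two-sided exact p-value = sum of Bin(11,0.5) probabilities at or below the observed probability = 0.011719.
Step 5: alpha = 0.1. reject H0.

n_eff = 11, pos = 1, neg = 10, p = 0.011719, reject H0.


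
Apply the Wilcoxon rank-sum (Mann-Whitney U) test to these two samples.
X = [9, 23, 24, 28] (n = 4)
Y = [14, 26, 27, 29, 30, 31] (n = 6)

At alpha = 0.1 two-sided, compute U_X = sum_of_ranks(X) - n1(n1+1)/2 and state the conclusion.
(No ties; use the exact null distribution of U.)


Step 1: Combine and sort all 10 observations; assign midranks.
sorted (value, group): (9,X), (14,Y), (23,X), (24,X), (26,Y), (27,Y), (28,X), (29,Y), (30,Y), (31,Y)
ranks: 9->1, 14->2, 23->3, 24->4, 26->5, 27->6, 28->7, 29->8, 30->9, 31->10
Step 2: Rank sum for X: R1 = 1 + 3 + 4 + 7 = 15.
Step 3: U_X = R1 - n1(n1+1)/2 = 15 - 4*5/2 = 15 - 10 = 5.
       U_Y = n1*n2 - U_X = 24 - 5 = 19.
Step 4: No ties, so the exact null distribution of U (based on enumerating the C(10,4) = 210 equally likely rank assignments) gives the two-sided p-value.
Step 5: p-value = 0.171429; compare to alpha = 0.1. fail to reject H0.

U_X = 5, p = 0.171429, fail to reject H0 at alpha = 0.1.


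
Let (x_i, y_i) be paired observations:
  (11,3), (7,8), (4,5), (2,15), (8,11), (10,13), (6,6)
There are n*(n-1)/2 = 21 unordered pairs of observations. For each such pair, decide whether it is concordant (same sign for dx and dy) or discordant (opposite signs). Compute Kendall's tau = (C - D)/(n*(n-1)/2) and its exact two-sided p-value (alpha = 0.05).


Step 1: Enumerate the 21 unordered pairs (i,j) with i<j and classify each by sign(x_j-x_i) * sign(y_j-y_i).
  (1,2):dx=-4,dy=+5->D; (1,3):dx=-7,dy=+2->D; (1,4):dx=-9,dy=+12->D; (1,5):dx=-3,dy=+8->D
  (1,6):dx=-1,dy=+10->D; (1,7):dx=-5,dy=+3->D; (2,3):dx=-3,dy=-3->C; (2,4):dx=-5,dy=+7->D
  (2,5):dx=+1,dy=+3->C; (2,6):dx=+3,dy=+5->C; (2,7):dx=-1,dy=-2->C; (3,4):dx=-2,dy=+10->D
  (3,5):dx=+4,dy=+6->C; (3,6):dx=+6,dy=+8->C; (3,7):dx=+2,dy=+1->C; (4,5):dx=+6,dy=-4->D
  (4,6):dx=+8,dy=-2->D; (4,7):dx=+4,dy=-9->D; (5,6):dx=+2,dy=+2->C; (5,7):dx=-2,dy=-5->C
  (6,7):dx=-4,dy=-7->C
Step 2: C = 10, D = 11, total pairs = 21.
Step 3: tau = (C - D)/(n(n-1)/2) = (10 - 11)/21 = -0.047619.
Step 4: Exact two-sided p-value (enumerate n! = 5040 permutations of y under H0): p = 1.000000.
Step 5: alpha = 0.05. fail to reject H0.

tau_b = -0.0476 (C=10, D=11), p = 1.000000, fail to reject H0.


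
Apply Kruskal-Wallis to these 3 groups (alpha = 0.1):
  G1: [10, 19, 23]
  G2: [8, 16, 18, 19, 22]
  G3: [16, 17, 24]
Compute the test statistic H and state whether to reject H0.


Step 1: Combine all N = 11 observations and assign midranks.
sorted (value, group, rank): (8,G2,1), (10,G1,2), (16,G2,3.5), (16,G3,3.5), (17,G3,5), (18,G2,6), (19,G1,7.5), (19,G2,7.5), (22,G2,9), (23,G1,10), (24,G3,11)
Step 2: Sum ranks within each group.
R_1 = 19.5 (n_1 = 3)
R_2 = 27 (n_2 = 5)
R_3 = 19.5 (n_3 = 3)
Step 3: H = 12/(N(N+1)) * sum(R_i^2/n_i) - 3(N+1)
     = 12/(11*12) * (19.5^2/3 + 27^2/5 + 19.5^2/3) - 3*12
     = 0.090909 * 399.3 - 36
     = 0.300000.
Step 4: Ties present; correction factor C = 1 - 12/(11^3 - 11) = 0.990909. Corrected H = 0.300000 / 0.990909 = 0.302752.
Step 5: Under H0, H ~ chi^2(2); p-value = 0.859524.
Step 6: alpha = 0.1. fail to reject H0.

H = 0.3028, df = 2, p = 0.859524, fail to reject H0.


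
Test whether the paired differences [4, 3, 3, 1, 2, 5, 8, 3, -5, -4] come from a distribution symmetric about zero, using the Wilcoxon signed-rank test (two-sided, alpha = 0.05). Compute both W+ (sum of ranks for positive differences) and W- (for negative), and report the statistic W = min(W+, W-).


Step 1: Drop any zero differences (none here) and take |d_i|.
|d| = [4, 3, 3, 1, 2, 5, 8, 3, 5, 4]
Step 2: Midrank |d_i| (ties get averaged ranks).
ranks: |4|->6.5, |3|->4, |3|->4, |1|->1, |2|->2, |5|->8.5, |8|->10, |3|->4, |5|->8.5, |4|->6.5
Step 3: Attach original signs; sum ranks with positive sign and with negative sign.
W+ = 6.5 + 4 + 4 + 1 + 2 + 8.5 + 10 + 4 = 40
W- = 8.5 + 6.5 = 15
(Check: W+ + W- = 55 should equal n(n+1)/2 = 55.)
Step 4: Test statistic W = min(W+, W-) = 15.
Step 5: Ties in |d|, so use the tie-corrected normal approximation.
        E[W] = n(n+1)/4 = 10*11/4 = 27.5.
        Tie groups: |d|=3 (t=3), |d|=4 (t=2), |d|=5 (t=2); sum(t^3 - t) = 36.
        Var[W] = n(n+1)(2n+1)/24 - sum(t^3-t)/48 = 2310/24 - 36/48 = 95.5.
        z = (W - E[W]) / sqrt(Var[W]) = (15 - 27.5) / 9.7724 = -1.2791.
        Two-sided p = 2*Phi(z) = 0.200858.
Step 6: alpha = 0.05. fail to reject H0.

W+ = 40, W- = 15, W = min = 15, p = 0.200858, fail to reject H0.
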